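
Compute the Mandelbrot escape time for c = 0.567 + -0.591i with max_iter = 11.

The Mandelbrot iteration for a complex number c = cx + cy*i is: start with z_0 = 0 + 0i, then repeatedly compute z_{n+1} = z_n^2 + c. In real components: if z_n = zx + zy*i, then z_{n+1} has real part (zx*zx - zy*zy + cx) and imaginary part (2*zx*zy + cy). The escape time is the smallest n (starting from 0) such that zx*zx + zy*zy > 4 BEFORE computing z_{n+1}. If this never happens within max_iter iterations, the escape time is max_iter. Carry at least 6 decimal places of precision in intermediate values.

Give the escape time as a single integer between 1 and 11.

z_0 = 0 + 0i, c = 0.5670 + -0.5910i
Iter 1: z = 0.5670 + -0.5910i, |z|^2 = 0.6708
Iter 2: z = 0.5392 + -1.2612i, |z|^2 = 1.8814
Iter 3: z = -0.7329 + -1.9511i, |z|^2 = 4.3439
Escaped at iteration 3

Answer: 3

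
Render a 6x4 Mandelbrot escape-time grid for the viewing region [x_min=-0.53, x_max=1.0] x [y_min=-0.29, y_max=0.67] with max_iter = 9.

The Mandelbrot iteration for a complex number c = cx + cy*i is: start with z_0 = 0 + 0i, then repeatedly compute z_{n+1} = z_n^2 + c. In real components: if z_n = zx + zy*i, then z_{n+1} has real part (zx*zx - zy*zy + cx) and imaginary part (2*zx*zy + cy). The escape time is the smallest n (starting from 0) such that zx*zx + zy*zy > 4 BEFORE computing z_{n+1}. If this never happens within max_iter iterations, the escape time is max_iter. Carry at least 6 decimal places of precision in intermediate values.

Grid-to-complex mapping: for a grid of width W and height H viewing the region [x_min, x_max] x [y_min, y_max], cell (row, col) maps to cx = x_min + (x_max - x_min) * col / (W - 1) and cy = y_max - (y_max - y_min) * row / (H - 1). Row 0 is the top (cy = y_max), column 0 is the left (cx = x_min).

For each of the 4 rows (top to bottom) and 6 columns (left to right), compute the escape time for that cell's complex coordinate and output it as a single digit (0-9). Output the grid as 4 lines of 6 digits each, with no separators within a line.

(row=0, col=0): c = -0.5300 + 0.6700i → escape time 9
(row=0, col=1): c = -0.2240 + 0.6700i → escape time 9
(row=0, col=2): c = 0.0820 + 0.6700i → escape time 9
(row=0, col=3): c = 0.3880 + 0.6700i → escape time 8
(row=0, col=4): c = 0.6940 + 0.6700i → escape time 3
(row=0, col=5): c = 1.0000 + 0.6700i → escape time 2
(row=1, col=0): c = -0.5300 + 0.3500i → escape time 9
(row=1, col=1): c = -0.2240 + 0.3500i → escape time 9
(row=1, col=2): c = 0.0820 + 0.3500i → escape time 9
(row=1, col=3): c = 0.3880 + 0.3500i → escape time 9
(row=1, col=4): c = 0.6940 + 0.3500i → escape time 3
(row=1, col=5): c = 1.0000 + 0.3500i → escape time 2
(row=2, col=0): c = -0.5300 + 0.0300i → escape time 9
(row=2, col=1): c = -0.2240 + 0.0300i → escape time 9
(row=2, col=2): c = 0.0820 + 0.0300i → escape time 9
(row=2, col=3): c = 0.3880 + 0.0300i → escape time 7
(row=2, col=4): c = 0.6940 + 0.0300i → escape time 3
(row=2, col=5): c = 1.0000 + 0.0300i → escape time 2
(row=3, col=0): c = -0.5300 + -0.2900i → escape time 9
(row=3, col=1): c = -0.2240 + -0.2900i → escape time 9
(row=3, col=2): c = 0.0820 + -0.2900i → escape time 9
(row=3, col=3): c = 0.3880 + -0.2900i → escape time 9
(row=3, col=4): c = 0.6940 + -0.2900i → escape time 3
(row=3, col=5): c = 1.0000 + -0.2900i → escape time 2

Answer: 999832
999932
999732
999932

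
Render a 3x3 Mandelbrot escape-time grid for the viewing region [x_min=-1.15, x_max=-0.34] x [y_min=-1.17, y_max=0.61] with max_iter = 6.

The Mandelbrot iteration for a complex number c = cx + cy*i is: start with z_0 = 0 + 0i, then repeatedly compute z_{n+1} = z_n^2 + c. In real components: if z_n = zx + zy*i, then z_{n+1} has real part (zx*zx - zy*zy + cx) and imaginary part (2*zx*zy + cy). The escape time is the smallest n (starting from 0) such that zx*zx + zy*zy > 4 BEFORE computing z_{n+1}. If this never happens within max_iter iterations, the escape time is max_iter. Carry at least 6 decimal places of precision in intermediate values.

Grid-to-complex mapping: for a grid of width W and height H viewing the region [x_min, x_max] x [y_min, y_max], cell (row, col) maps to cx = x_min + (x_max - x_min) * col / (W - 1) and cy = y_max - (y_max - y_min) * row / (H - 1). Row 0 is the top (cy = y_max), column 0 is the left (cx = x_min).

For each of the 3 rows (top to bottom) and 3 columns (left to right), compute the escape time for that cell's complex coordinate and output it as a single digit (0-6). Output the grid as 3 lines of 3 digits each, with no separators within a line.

(row=0, col=0): c = -1.1500 + 0.6100i → escape time 4
(row=0, col=1): c = -0.7450 + 0.6100i → escape time 6
(row=0, col=2): c = -0.3400 + 0.6100i → escape time 6
(row=1, col=0): c = -1.1500 + -0.2800i → escape time 6
(row=1, col=1): c = -0.7450 + -0.2800i → escape time 6
(row=1, col=2): c = -0.3400 + -0.2800i → escape time 6
(row=2, col=0): c = -1.1500 + -1.1700i → escape time 3
(row=2, col=1): c = -0.7450 + -1.1700i → escape time 3
(row=2, col=2): c = -0.3400 + -1.1700i → escape time 3

Answer: 466
666
333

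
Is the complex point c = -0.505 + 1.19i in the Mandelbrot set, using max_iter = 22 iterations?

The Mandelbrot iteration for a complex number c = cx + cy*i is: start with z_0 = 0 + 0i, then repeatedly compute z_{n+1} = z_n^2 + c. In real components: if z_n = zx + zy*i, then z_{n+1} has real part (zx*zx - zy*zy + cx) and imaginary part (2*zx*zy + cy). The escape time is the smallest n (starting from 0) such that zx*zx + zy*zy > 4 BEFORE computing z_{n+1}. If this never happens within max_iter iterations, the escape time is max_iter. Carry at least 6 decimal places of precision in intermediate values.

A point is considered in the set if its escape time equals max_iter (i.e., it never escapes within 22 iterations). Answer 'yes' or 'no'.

Answer: no

Derivation:
z_0 = 0 + 0i, c = -0.5050 + 1.1900i
Iter 1: z = -0.5050 + 1.1900i, |z|^2 = 1.6711
Iter 2: z = -1.6661 + -0.0119i, |z|^2 = 2.7759
Iter 3: z = 2.2707 + 1.2297i, |z|^2 = 6.6680
Escaped at iteration 3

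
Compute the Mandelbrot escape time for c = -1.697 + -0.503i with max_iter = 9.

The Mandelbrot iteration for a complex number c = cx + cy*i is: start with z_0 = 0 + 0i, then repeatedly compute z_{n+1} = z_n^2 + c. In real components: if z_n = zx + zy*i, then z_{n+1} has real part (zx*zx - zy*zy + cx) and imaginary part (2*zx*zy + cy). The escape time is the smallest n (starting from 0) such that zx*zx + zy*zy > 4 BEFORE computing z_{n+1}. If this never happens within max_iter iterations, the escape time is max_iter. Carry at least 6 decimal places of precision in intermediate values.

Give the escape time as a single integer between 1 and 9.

z_0 = 0 + 0i, c = -1.6970 + -0.5030i
Iter 1: z = -1.6970 + -0.5030i, |z|^2 = 3.1328
Iter 2: z = 0.9298 + 1.2042i, |z|^2 = 2.3146
Iter 3: z = -2.2825 + 1.7363i, |z|^2 = 8.2247
Escaped at iteration 3

Answer: 3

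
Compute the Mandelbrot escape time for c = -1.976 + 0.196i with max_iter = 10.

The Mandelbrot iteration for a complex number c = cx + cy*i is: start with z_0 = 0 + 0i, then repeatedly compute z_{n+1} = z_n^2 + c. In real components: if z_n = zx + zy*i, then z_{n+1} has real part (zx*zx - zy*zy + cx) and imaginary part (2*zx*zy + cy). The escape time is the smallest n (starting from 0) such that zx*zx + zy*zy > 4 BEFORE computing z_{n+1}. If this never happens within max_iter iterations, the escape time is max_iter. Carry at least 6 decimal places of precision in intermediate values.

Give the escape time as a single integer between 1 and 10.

z_0 = 0 + 0i, c = -1.9760 + 0.1960i
Iter 1: z = -1.9760 + 0.1960i, |z|^2 = 3.9430
Iter 2: z = 1.8902 + -0.5786i, |z|^2 = 3.9075
Iter 3: z = 1.2619 + -1.9913i, |z|^2 = 5.5576
Escaped at iteration 3

Answer: 3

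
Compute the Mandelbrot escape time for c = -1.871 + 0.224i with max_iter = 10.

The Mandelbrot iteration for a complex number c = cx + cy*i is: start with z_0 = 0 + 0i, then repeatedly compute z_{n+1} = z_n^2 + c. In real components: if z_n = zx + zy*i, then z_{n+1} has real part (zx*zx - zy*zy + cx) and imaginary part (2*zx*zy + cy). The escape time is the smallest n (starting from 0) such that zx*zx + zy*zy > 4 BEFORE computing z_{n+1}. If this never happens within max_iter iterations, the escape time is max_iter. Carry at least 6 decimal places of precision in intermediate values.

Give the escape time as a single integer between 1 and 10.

z_0 = 0 + 0i, c = -1.8710 + 0.2240i
Iter 1: z = -1.8710 + 0.2240i, |z|^2 = 3.5508
Iter 2: z = 1.5795 + -0.6142i, |z|^2 = 2.8720
Iter 3: z = 0.2465 + -1.7162i, |z|^2 = 3.0062
Iter 4: z = -4.7557 + -0.6220i, |z|^2 = 23.0039
Escaped at iteration 4

Answer: 4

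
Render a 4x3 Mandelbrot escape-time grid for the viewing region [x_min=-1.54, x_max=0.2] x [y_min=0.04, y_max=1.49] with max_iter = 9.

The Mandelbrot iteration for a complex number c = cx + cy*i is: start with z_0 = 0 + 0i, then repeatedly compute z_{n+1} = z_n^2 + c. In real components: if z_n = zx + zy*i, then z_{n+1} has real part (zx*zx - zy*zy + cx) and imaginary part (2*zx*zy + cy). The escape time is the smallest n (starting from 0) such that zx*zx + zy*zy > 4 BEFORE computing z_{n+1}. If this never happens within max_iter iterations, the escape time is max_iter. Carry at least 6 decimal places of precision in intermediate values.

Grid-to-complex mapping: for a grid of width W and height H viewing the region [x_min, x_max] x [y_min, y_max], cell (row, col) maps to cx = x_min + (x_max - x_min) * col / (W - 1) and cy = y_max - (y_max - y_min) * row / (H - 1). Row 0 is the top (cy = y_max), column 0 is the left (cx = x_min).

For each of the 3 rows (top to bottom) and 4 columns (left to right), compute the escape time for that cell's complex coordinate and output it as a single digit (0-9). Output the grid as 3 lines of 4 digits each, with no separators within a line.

Answer: 1222
3475
8999

Derivation:
(row=0, col=0): c = -1.5400 + 1.4900i → escape time 1
(row=0, col=1): c = -0.9600 + 1.4900i → escape time 2
(row=0, col=2): c = -0.3800 + 1.4900i → escape time 2
(row=0, col=3): c = 0.2000 + 1.4900i → escape time 2
(row=1, col=0): c = -1.5400 + 0.7650i → escape time 3
(row=1, col=1): c = -0.9600 + 0.7650i → escape time 4
(row=1, col=2): c = -0.3800 + 0.7650i → escape time 7
(row=1, col=3): c = 0.2000 + 0.7650i → escape time 5
(row=2, col=0): c = -1.5400 + 0.0400i → escape time 8
(row=2, col=1): c = -0.9600 + 0.0400i → escape time 9
(row=2, col=2): c = -0.3800 + 0.0400i → escape time 9
(row=2, col=3): c = 0.2000 + 0.0400i → escape time 9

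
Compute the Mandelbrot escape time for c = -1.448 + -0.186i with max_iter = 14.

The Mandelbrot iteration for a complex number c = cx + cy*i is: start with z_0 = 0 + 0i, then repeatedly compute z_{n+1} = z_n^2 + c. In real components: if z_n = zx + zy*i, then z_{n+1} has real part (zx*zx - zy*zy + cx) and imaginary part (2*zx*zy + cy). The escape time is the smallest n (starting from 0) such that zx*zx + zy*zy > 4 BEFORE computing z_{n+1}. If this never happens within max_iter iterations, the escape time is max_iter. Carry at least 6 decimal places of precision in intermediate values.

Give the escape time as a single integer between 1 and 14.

z_0 = 0 + 0i, c = -1.4480 + -0.1860i
Iter 1: z = -1.4480 + -0.1860i, |z|^2 = 2.1313
Iter 2: z = 0.6141 + 0.3527i, |z|^2 = 0.5015
Iter 3: z = -1.1952 + 0.2471i, |z|^2 = 1.4897
Iter 4: z = -0.0805 + -0.7768i, |z|^2 = 0.6099
Iter 5: z = -2.0449 + -0.0610i, |z|^2 = 4.1854
Escaped at iteration 5

Answer: 5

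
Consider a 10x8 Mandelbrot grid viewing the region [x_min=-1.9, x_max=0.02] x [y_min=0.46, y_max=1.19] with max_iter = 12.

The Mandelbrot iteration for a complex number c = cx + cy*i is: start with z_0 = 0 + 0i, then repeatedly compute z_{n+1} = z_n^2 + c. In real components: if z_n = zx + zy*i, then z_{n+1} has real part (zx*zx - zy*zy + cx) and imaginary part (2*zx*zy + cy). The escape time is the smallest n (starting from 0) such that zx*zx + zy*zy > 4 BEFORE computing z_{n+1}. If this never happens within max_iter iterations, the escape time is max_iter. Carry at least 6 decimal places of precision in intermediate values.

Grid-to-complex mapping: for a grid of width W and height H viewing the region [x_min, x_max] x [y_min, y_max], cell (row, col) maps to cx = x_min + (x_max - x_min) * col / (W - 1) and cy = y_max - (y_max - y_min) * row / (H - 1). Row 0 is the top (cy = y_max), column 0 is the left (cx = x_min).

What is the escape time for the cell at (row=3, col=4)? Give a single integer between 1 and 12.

Answer: 3

Derivation:
z_0 = 0 + 0i, c = -1.0467 + 0.8771i
Iter 1: z = -1.0467 + 0.8771i, |z|^2 = 1.8649
Iter 2: z = -0.7205 + -0.9590i, |z|^2 = 1.4389
Iter 3: z = -1.4472 + 2.2591i, |z|^2 = 7.1981
Escaped at iteration 3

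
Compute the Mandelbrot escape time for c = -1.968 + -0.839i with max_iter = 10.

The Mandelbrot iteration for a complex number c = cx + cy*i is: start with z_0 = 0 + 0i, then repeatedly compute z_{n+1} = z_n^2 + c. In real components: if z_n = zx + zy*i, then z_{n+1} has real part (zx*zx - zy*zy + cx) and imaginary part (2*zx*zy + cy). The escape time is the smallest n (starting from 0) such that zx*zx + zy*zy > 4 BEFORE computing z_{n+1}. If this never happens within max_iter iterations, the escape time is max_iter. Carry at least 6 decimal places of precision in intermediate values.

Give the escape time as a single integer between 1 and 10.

z_0 = 0 + 0i, c = -1.9680 + -0.8390i
Iter 1: z = -1.9680 + -0.8390i, |z|^2 = 4.5769
Escaped at iteration 1

Answer: 1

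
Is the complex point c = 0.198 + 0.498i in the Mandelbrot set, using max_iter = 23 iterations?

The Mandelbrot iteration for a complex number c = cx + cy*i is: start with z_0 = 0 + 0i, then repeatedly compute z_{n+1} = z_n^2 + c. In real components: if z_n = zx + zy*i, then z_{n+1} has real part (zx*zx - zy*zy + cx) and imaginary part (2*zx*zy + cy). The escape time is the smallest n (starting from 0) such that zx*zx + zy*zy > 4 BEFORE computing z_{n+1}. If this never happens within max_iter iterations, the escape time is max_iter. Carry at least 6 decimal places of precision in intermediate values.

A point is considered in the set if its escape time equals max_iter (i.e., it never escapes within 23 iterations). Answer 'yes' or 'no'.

Answer: yes

Derivation:
z_0 = 0 + 0i, c = 0.1980 + 0.4980i
Iter 1: z = 0.1980 + 0.4980i, |z|^2 = 0.2872
Iter 2: z = -0.0108 + 0.6952i, |z|^2 = 0.4834
Iter 3: z = -0.2852 + 0.4830i, |z|^2 = 0.3146
Iter 4: z = 0.0461 + 0.2225i, |z|^2 = 0.0516
Iter 5: z = 0.1506 + 0.5185i, |z|^2 = 0.2915
Iter 6: z = -0.0482 + 0.6542i, |z|^2 = 0.4303
Iter 7: z = -0.2276 + 0.4350i, |z|^2 = 0.2410
Iter 8: z = 0.0606 + 0.3000i, |z|^2 = 0.0936
Iter 9: z = 0.1117 + 0.5344i, |z|^2 = 0.2980
Iter 10: z = -0.0751 + 0.6174i, |z|^2 = 0.3868
Iter 11: z = -0.1775 + 0.4053i, |z|^2 = 0.1958
Iter 12: z = 0.0652 + 0.3541i, |z|^2 = 0.1296
Iter 13: z = 0.0769 + 0.5442i, |z|^2 = 0.3021
Iter 14: z = -0.0922 + 0.5817i, |z|^2 = 0.3468
Iter 15: z = -0.1318 + 0.3907i, |z|^2 = 0.1700
Iter 16: z = 0.0627 + 0.3950i, |z|^2 = 0.1600
Iter 17: z = 0.0459 + 0.5476i, |z|^2 = 0.3019
Iter 18: z = -0.0997 + 0.5483i, |z|^2 = 0.3106
Iter 19: z = -0.0927 + 0.3887i, |z|^2 = 0.1596
Iter 20: z = 0.0555 + 0.4260i, |z|^2 = 0.1845
Iter 21: z = 0.0196 + 0.5453i, |z|^2 = 0.2977
Iter 22: z = -0.0990 + 0.5194i, |z|^2 = 0.2796
Did not escape in 23 iterations → in set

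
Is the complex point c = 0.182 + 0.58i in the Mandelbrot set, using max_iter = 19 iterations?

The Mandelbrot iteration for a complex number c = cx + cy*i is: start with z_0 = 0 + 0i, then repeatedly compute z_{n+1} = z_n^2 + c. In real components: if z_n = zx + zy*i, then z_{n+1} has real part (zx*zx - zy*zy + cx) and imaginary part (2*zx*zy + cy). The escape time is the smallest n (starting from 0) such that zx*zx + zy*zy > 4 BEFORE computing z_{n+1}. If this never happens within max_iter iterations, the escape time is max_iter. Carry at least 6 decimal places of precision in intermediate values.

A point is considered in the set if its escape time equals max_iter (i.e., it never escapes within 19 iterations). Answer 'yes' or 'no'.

z_0 = 0 + 0i, c = 0.1820 + 0.5800i
Iter 1: z = 0.1820 + 0.5800i, |z|^2 = 0.3695
Iter 2: z = -0.1213 + 0.7911i, |z|^2 = 0.6406
Iter 3: z = -0.4292 + 0.3881i, |z|^2 = 0.3348
Iter 4: z = 0.2155 + 0.2469i, |z|^2 = 0.1074
Iter 5: z = 0.1675 + 0.6864i, |z|^2 = 0.4992
Iter 6: z = -0.2611 + 0.8100i, |z|^2 = 0.7242
Iter 7: z = -0.4059 + 0.1570i, |z|^2 = 0.1894
Iter 8: z = 0.3221 + 0.4526i, |z|^2 = 0.3085
Iter 9: z = 0.0809 + 0.8715i, |z|^2 = 0.7661
Iter 10: z = -0.5710 + 0.7211i, |z|^2 = 0.8460
Iter 11: z = -0.0119 + -0.2435i, |z|^2 = 0.0594
Iter 12: z = 0.1229 + 0.5858i, |z|^2 = 0.3582
Iter 13: z = -0.1461 + 0.7239i, |z|^2 = 0.5454
Iter 14: z = -0.3208 + 0.3685i, |z|^2 = 0.2387
Iter 15: z = 0.1491 + 0.3436i, |z|^2 = 0.1403
Iter 16: z = 0.0862 + 0.6824i, |z|^2 = 0.4732
Iter 17: z = -0.2763 + 0.6976i, |z|^2 = 0.5630
Iter 18: z = -0.2283 + 0.1945i, |z|^2 = 0.0900
Did not escape in 19 iterations → in set

Answer: yes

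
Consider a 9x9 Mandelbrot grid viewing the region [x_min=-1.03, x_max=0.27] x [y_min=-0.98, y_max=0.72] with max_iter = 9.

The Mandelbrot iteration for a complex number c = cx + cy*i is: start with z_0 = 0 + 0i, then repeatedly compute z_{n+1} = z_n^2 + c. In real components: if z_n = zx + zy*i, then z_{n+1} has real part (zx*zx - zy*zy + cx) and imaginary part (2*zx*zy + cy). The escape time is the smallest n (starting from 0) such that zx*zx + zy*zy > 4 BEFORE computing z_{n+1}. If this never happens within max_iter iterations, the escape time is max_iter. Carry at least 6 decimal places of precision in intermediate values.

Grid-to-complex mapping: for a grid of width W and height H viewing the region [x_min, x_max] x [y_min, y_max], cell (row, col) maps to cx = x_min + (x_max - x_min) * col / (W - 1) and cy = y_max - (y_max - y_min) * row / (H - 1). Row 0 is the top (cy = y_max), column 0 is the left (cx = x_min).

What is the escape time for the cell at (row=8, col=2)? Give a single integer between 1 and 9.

z_0 = 0 + 0i, c = -0.7050 + -0.9800i
Iter 1: z = -0.7050 + -0.9800i, |z|^2 = 1.4574
Iter 2: z = -1.1684 + 0.4018i, |z|^2 = 1.5265
Iter 3: z = 0.4987 + -1.9189i, |z|^2 = 3.9309
Iter 4: z = -4.1385 + -2.8938i, |z|^2 = 25.5013
Escaped at iteration 4

Answer: 4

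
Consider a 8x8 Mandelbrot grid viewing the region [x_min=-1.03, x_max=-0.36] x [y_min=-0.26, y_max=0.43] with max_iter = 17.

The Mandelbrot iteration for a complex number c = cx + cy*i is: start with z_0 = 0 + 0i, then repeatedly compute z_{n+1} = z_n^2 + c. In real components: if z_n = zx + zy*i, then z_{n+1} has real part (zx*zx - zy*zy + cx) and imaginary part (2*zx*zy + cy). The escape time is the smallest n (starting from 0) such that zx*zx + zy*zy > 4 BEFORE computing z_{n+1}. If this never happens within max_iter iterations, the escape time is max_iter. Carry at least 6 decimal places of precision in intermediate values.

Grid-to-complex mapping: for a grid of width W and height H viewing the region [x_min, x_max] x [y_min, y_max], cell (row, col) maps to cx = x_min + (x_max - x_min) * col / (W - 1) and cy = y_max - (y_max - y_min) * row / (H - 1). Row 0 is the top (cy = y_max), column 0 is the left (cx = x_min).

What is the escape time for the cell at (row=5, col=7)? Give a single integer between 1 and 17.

z_0 = 0 + 0i, c = -0.3600 + -0.0629i
Iter 1: z = -0.3600 + -0.0629i, |z|^2 = 0.1336
Iter 2: z = -0.2344 + -0.0176i, |z|^2 = 0.0552
Iter 3: z = -0.3054 + -0.0546i, |z|^2 = 0.0962
Iter 4: z = -0.2697 + -0.0295i, |z|^2 = 0.0736
Iter 5: z = -0.2881 + -0.0469i, |z|^2 = 0.0852
Iter 6: z = -0.2792 + -0.0358i, |z|^2 = 0.0792
Iter 7: z = -0.2833 + -0.0429i, |z|^2 = 0.0821
Iter 8: z = -0.2816 + -0.0386i, |z|^2 = 0.0808
Iter 9: z = -0.2822 + -0.0411i, |z|^2 = 0.0813
Iter 10: z = -0.2820 + -0.0396i, |z|^2 = 0.0811
Iter 11: z = -0.2820 + -0.0405i, |z|^2 = 0.0812
Iter 12: z = -0.2821 + -0.0400i, |z|^2 = 0.0812
Iter 13: z = -0.2820 + -0.0403i, |z|^2 = 0.0812
Iter 14: z = -0.2821 + -0.0401i, |z|^2 = 0.0812
Iter 15: z = -0.2820 + -0.0402i, |z|^2 = 0.0812
Iter 16: z = -0.2821 + -0.0402i, |z|^2 = 0.0812

Answer: 17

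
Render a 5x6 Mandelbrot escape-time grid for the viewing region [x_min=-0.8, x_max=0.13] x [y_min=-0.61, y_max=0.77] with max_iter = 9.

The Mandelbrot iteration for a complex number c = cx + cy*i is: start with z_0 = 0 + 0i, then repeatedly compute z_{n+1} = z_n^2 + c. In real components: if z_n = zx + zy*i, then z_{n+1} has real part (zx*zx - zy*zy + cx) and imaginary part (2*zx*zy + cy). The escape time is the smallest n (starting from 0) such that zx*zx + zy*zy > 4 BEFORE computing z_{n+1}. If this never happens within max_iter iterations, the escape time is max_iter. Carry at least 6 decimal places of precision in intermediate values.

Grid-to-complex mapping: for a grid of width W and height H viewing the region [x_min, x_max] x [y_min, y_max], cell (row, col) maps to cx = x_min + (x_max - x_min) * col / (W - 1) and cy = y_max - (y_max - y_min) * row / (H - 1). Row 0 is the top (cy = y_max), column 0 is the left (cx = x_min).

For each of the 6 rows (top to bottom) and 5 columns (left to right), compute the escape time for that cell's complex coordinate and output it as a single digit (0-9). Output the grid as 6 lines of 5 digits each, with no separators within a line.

(row=0, col=0): c = -0.8000 + 0.7700i → escape time 4
(row=0, col=1): c = -0.5675 + 0.7700i → escape time 5
(row=0, col=2): c = -0.3350 + 0.7700i → escape time 7
(row=0, col=3): c = -0.1025 + 0.7700i → escape time 9
(row=0, col=4): c = 0.1300 + 0.7700i → escape time 6
(row=1, col=0): c = -0.8000 + 0.4940i → escape time 6
(row=1, col=1): c = -0.5675 + 0.4940i → escape time 9
(row=1, col=2): c = -0.3350 + 0.4940i → escape time 9
(row=1, col=3): c = -0.1025 + 0.4940i → escape time 9
(row=1, col=4): c = 0.1300 + 0.4940i → escape time 9
(row=2, col=0): c = -0.8000 + 0.2180i → escape time 9
(row=2, col=1): c = -0.5675 + 0.2180i → escape time 9
(row=2, col=2): c = -0.3350 + 0.2180i → escape time 9
(row=2, col=3): c = -0.1025 + 0.2180i → escape time 9
(row=2, col=4): c = 0.1300 + 0.2180i → escape time 9
(row=3, col=0): c = -0.8000 + -0.0580i → escape time 9
(row=3, col=1): c = -0.5675 + -0.0580i → escape time 9
(row=3, col=2): c = -0.3350 + -0.0580i → escape time 9
(row=3, col=3): c = -0.1025 + -0.0580i → escape time 9
(row=3, col=4): c = 0.1300 + -0.0580i → escape time 9
(row=4, col=0): c = -0.8000 + -0.3340i → escape time 9
(row=4, col=1): c = -0.5675 + -0.3340i → escape time 9
(row=4, col=2): c = -0.3350 + -0.3340i → escape time 9
(row=4, col=3): c = -0.1025 + -0.3340i → escape time 9
(row=4, col=4): c = 0.1300 + -0.3340i → escape time 9
(row=5, col=0): c = -0.8000 + -0.6100i → escape time 5
(row=5, col=1): c = -0.5675 + -0.6100i → escape time 9
(row=5, col=2): c = -0.3350 + -0.6100i → escape time 9
(row=5, col=3): c = -0.1025 + -0.6100i → escape time 9
(row=5, col=4): c = 0.1300 + -0.6100i → escape time 9

Answer: 45796
69999
99999
99999
99999
59999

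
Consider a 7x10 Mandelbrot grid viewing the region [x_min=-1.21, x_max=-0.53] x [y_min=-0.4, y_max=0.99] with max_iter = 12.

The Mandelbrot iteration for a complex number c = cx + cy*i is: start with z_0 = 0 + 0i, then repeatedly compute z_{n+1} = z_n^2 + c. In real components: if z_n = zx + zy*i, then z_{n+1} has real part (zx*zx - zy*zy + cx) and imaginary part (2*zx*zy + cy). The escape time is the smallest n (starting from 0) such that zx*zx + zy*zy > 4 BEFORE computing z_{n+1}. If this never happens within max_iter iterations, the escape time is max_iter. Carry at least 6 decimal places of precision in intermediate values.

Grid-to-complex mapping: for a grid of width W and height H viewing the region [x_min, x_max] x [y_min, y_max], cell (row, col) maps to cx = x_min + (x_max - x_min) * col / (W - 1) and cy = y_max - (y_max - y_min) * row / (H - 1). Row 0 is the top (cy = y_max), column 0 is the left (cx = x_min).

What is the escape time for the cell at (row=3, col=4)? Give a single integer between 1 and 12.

Answer: 6

Derivation:
z_0 = 0 + 0i, c = -0.7567 + 0.5267i
Iter 1: z = -0.7567 + 0.5267i, |z|^2 = 0.8499
Iter 2: z = -0.4615 + -0.2704i, |z|^2 = 0.2861
Iter 3: z = -0.6168 + 0.7762i, |z|^2 = 0.9829
Iter 4: z = -0.9787 + -0.4308i, |z|^2 = 1.1436
Iter 5: z = 0.0157 + 1.3700i, |z|^2 = 1.8771
Iter 6: z = -2.6333 + 0.5696i, |z|^2 = 7.2588
Escaped at iteration 6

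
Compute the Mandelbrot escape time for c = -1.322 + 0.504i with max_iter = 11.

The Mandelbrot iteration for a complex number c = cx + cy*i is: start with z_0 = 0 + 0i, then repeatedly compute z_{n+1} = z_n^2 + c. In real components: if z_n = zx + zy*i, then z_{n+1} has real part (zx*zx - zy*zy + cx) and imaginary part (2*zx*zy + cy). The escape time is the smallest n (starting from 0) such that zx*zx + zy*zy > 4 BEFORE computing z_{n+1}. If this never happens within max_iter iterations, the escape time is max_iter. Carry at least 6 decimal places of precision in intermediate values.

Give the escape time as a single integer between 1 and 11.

Answer: 4

Derivation:
z_0 = 0 + 0i, c = -1.3220 + 0.5040i
Iter 1: z = -1.3220 + 0.5040i, |z|^2 = 2.0017
Iter 2: z = 0.1717 + -0.8286i, |z|^2 = 0.7160
Iter 3: z = -1.9791 + 0.2195i, |z|^2 = 3.9649
Iter 4: z = 2.5465 + -0.3649i, |z|^2 = 6.6179
Escaped at iteration 4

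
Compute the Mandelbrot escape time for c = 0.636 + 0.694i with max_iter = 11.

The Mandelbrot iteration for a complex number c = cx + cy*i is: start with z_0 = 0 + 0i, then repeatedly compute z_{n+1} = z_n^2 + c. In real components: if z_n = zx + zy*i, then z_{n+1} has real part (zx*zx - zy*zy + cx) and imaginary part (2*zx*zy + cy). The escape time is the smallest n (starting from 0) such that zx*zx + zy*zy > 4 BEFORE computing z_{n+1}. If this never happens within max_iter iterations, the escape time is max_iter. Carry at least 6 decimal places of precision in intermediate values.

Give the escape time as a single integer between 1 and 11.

z_0 = 0 + 0i, c = 0.6360 + 0.6940i
Iter 1: z = 0.6360 + 0.6940i, |z|^2 = 0.8861
Iter 2: z = 0.5589 + 1.5768i, |z|^2 = 2.7985
Iter 3: z = -1.5379 + 2.4564i, |z|^2 = 8.3989
Escaped at iteration 3

Answer: 3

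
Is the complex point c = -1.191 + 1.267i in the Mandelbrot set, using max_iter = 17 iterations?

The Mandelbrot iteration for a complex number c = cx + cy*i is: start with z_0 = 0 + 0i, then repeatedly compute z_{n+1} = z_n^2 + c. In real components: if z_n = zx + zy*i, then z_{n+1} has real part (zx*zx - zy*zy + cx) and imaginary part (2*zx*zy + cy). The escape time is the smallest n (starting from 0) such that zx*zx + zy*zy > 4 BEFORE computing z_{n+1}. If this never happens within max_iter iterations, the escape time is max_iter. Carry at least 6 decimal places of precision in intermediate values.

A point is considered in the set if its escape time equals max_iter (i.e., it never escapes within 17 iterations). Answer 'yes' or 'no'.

z_0 = 0 + 0i, c = -1.1910 + 1.2670i
Iter 1: z = -1.1910 + 1.2670i, |z|^2 = 3.0238
Iter 2: z = -1.3778 + -1.7510i, |z|^2 = 4.9643
Escaped at iteration 2

Answer: no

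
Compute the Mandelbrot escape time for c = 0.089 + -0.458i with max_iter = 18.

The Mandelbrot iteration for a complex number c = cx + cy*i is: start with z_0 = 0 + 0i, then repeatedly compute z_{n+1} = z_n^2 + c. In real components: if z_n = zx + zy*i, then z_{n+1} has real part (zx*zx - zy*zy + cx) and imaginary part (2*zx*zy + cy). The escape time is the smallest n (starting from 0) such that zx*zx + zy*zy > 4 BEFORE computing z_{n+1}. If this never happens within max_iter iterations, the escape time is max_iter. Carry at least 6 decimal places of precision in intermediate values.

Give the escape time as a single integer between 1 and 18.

z_0 = 0 + 0i, c = 0.0890 + -0.4580i
Iter 1: z = 0.0890 + -0.4580i, |z|^2 = 0.2177
Iter 2: z = -0.1128 + -0.5395i, |z|^2 = 0.3038
Iter 3: z = -0.1894 + -0.3362i, |z|^2 = 0.1489
Iter 4: z = 0.0118 + -0.3307i, |z|^2 = 0.1095
Iter 5: z = -0.0202 + -0.4658i, |z|^2 = 0.2174
Iter 6: z = -0.1276 + -0.4392i, |z|^2 = 0.2092
Iter 7: z = -0.0876 + -0.3460i, |z|^2 = 0.1274
Iter 8: z = -0.0230 + -0.3974i, |z|^2 = 0.1584
Iter 9: z = -0.0684 + -0.4397i, |z|^2 = 0.1980
Iter 10: z = -0.0997 + -0.3979i, |z|^2 = 0.1682
Iter 11: z = -0.0594 + -0.3787i, |z|^2 = 0.1469
Iter 12: z = -0.0509 + -0.4130i, |z|^2 = 0.1732
Iter 13: z = -0.0790 + -0.4160i, |z|^2 = 0.1793
Iter 14: z = -0.0778 + -0.3923i, |z|^2 = 0.1599
Iter 15: z = -0.0588 + -0.3970i, |z|^2 = 0.1610
Iter 16: z = -0.0651 + -0.4113i, |z|^2 = 0.1734
Iter 17: z = -0.0759 + -0.4044i, |z|^2 = 0.1693

Answer: 18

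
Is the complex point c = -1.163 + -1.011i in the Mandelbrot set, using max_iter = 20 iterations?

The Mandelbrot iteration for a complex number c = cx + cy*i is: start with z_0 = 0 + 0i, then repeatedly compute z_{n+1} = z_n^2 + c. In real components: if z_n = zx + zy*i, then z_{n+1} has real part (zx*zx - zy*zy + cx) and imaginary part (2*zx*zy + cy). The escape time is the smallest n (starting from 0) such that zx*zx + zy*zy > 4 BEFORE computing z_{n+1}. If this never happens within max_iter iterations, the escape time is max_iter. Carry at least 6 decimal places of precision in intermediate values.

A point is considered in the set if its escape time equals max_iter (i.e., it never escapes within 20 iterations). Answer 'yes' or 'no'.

z_0 = 0 + 0i, c = -1.1630 + -1.0110i
Iter 1: z = -1.1630 + -1.0110i, |z|^2 = 2.3747
Iter 2: z = -0.8326 + 1.3406i, |z|^2 = 2.4903
Iter 3: z = -2.2670 + -3.2432i, |z|^2 = 15.6579
Escaped at iteration 3

Answer: no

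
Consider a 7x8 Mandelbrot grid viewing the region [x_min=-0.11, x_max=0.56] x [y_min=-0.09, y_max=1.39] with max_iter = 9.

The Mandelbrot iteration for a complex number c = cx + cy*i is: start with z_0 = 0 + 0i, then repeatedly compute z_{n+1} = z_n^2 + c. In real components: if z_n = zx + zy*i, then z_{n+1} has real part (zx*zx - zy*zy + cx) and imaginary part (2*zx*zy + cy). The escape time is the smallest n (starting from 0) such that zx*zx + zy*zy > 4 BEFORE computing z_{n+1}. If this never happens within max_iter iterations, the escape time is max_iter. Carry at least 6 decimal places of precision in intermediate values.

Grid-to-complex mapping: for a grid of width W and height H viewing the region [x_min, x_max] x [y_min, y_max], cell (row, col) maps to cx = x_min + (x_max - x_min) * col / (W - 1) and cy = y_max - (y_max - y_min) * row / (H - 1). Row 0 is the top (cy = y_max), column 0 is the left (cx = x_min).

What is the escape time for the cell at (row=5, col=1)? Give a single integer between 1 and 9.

Answer: 9

Derivation:
z_0 = 0 + 0i, c = 0.0017 + 0.3329i
Iter 1: z = 0.0017 + 0.3329i, |z|^2 = 0.1108
Iter 2: z = -0.1091 + 0.3340i, |z|^2 = 0.1234
Iter 3: z = -0.0980 + 0.2600i, |z|^2 = 0.0772
Iter 4: z = -0.0563 + 0.2819i, |z|^2 = 0.0827
Iter 5: z = -0.0746 + 0.3011i, |z|^2 = 0.0962
Iter 6: z = -0.0834 + 0.2879i, |z|^2 = 0.0899
Iter 7: z = -0.0743 + 0.2848i, |z|^2 = 0.0866
Iter 8: z = -0.0739 + 0.2906i, |z|^2 = 0.0899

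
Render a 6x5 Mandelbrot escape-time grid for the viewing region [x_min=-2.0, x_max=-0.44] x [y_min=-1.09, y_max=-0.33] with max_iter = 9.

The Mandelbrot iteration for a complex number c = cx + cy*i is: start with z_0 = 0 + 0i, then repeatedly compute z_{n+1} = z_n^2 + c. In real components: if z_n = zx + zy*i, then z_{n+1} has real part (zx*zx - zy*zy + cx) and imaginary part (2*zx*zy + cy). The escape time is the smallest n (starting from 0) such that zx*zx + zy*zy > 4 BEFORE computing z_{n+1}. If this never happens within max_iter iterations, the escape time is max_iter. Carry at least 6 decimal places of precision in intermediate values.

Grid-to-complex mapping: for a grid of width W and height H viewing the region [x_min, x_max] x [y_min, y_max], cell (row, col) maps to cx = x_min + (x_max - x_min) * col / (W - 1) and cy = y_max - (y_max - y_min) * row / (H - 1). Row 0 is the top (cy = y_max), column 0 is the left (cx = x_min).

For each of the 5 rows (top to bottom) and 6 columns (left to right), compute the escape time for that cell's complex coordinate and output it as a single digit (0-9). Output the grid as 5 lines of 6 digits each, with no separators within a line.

(row=0, col=0): c = -2.0000 + -0.3300i → escape time 1
(row=0, col=1): c = -1.6880 + -0.3300i → escape time 4
(row=0, col=2): c = -1.3760 + -0.3300i → escape time 5
(row=0, col=3): c = -1.0640 + -0.3300i → escape time 9
(row=0, col=4): c = -0.7520 + -0.3300i → escape time 9
(row=0, col=5): c = -0.4400 + -0.3300i → escape time 9
(row=1, col=0): c = -2.0000 + -0.5200i → escape time 1
(row=1, col=1): c = -1.6880 + -0.5200i → escape time 3
(row=1, col=2): c = -1.3760 + -0.5200i → escape time 3
(row=1, col=3): c = -1.0640 + -0.5200i → escape time 5
(row=1, col=4): c = -0.7520 + -0.5200i → escape time 6
(row=1, col=5): c = -0.4400 + -0.5200i → escape time 9
(row=2, col=0): c = -2.0000 + -0.7100i → escape time 1
(row=2, col=1): c = -1.6880 + -0.7100i → escape time 3
(row=2, col=2): c = -1.3760 + -0.7100i → escape time 3
(row=2, col=3): c = -1.0640 + -0.7100i → escape time 3
(row=2, col=4): c = -0.7520 + -0.7100i → escape time 4
(row=2, col=5): c = -0.4400 + -0.7100i → escape time 7
(row=3, col=0): c = -2.0000 + -0.9000i → escape time 1
(row=3, col=1): c = -1.6880 + -0.9000i → escape time 2
(row=3, col=2): c = -1.3760 + -0.9000i → escape time 3
(row=3, col=3): c = -1.0640 + -0.9000i → escape time 3
(row=3, col=4): c = -0.7520 + -0.9000i → escape time 4
(row=3, col=5): c = -0.4400 + -0.9000i → escape time 5
(row=4, col=0): c = -2.0000 + -1.0900i → escape time 1
(row=4, col=1): c = -1.6880 + -1.0900i → escape time 1
(row=4, col=2): c = -1.3760 + -1.0900i → escape time 2
(row=4, col=3): c = -1.0640 + -1.0900i → escape time 3
(row=4, col=4): c = -0.7520 + -1.0900i → escape time 3
(row=4, col=5): c = -0.4400 + -1.0900i → escape time 4

Answer: 145999
133569
133347
123345
112334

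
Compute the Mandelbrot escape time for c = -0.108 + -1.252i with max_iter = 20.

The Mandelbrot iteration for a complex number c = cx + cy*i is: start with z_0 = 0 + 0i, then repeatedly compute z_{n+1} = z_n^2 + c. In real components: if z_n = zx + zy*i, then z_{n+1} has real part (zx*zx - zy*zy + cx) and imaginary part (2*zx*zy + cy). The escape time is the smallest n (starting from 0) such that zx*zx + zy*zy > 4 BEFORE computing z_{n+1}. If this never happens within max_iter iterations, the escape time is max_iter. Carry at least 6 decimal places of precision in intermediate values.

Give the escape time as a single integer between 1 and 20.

z_0 = 0 + 0i, c = -0.1080 + -1.2520i
Iter 1: z = -0.1080 + -1.2520i, |z|^2 = 1.5792
Iter 2: z = -1.6638 + -0.9816i, |z|^2 = 3.7318
Iter 3: z = 1.6969 + 2.0143i, |z|^2 = 6.9370
Escaped at iteration 3

Answer: 3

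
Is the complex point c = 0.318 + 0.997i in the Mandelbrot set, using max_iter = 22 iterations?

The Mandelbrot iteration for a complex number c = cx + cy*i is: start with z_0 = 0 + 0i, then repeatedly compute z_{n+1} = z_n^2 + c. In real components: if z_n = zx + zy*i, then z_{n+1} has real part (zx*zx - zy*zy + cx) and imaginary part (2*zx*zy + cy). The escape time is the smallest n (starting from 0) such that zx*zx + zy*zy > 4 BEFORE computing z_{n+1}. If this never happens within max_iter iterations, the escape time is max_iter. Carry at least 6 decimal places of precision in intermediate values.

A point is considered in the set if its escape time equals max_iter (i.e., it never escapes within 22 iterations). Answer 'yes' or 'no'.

Answer: no

Derivation:
z_0 = 0 + 0i, c = 0.3180 + 0.9970i
Iter 1: z = 0.3180 + 0.9970i, |z|^2 = 1.0951
Iter 2: z = -0.5749 + 1.6311i, |z|^2 = 2.9910
Iter 3: z = -2.0120 + -0.8784i, |z|^2 = 4.8196
Escaped at iteration 3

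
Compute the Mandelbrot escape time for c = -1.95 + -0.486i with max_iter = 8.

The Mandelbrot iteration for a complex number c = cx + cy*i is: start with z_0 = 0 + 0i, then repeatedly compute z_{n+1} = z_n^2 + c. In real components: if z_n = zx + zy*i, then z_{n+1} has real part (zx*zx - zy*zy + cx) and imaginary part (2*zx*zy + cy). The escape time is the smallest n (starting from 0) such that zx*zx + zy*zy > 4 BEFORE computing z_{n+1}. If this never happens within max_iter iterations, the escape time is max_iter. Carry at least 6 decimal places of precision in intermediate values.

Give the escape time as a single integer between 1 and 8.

z_0 = 0 + 0i, c = -1.9500 + -0.4860i
Iter 1: z = -1.9500 + -0.4860i, |z|^2 = 4.0387
Escaped at iteration 1

Answer: 1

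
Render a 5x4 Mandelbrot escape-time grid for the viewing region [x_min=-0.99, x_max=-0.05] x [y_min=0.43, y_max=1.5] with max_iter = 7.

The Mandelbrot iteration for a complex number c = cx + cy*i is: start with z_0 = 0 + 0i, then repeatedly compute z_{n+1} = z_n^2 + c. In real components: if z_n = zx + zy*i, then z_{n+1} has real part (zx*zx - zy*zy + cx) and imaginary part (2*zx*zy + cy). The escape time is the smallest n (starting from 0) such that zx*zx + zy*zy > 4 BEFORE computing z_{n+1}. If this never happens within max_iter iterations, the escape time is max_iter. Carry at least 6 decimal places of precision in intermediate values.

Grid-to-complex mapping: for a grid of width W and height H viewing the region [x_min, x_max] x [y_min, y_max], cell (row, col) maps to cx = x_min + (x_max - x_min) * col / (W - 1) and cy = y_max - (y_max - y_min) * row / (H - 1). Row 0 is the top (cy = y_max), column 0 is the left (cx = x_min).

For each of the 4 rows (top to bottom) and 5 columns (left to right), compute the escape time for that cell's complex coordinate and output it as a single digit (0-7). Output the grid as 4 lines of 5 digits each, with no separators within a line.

Answer: 22222
33344
34577
67777

Derivation:
(row=0, col=0): c = -0.9900 + 1.5000i → escape time 2
(row=0, col=1): c = -0.7550 + 1.5000i → escape time 2
(row=0, col=2): c = -0.5200 + 1.5000i → escape time 2
(row=0, col=3): c = -0.2850 + 1.5000i → escape time 2
(row=0, col=4): c = -0.0500 + 1.5000i → escape time 2
(row=1, col=0): c = -0.9900 + 1.1433i → escape time 3
(row=1, col=1): c = -0.7550 + 1.1433i → escape time 3
(row=1, col=2): c = -0.5200 + 1.1433i → escape time 3
(row=1, col=3): c = -0.2850 + 1.1433i → escape time 4
(row=1, col=4): c = -0.0500 + 1.1433i → escape time 4
(row=2, col=0): c = -0.9900 + 0.7867i → escape time 3
(row=2, col=1): c = -0.7550 + 0.7867i → escape time 4
(row=2, col=2): c = -0.5200 + 0.7867i → escape time 5
(row=2, col=3): c = -0.2850 + 0.7867i → escape time 7
(row=2, col=4): c = -0.0500 + 0.7867i → escape time 7
(row=3, col=0): c = -0.9900 + 0.4300i → escape time 6
(row=3, col=1): c = -0.7550 + 0.4300i → escape time 7
(row=3, col=2): c = -0.5200 + 0.4300i → escape time 7
(row=3, col=3): c = -0.2850 + 0.4300i → escape time 7
(row=3, col=4): c = -0.0500 + 0.4300i → escape time 7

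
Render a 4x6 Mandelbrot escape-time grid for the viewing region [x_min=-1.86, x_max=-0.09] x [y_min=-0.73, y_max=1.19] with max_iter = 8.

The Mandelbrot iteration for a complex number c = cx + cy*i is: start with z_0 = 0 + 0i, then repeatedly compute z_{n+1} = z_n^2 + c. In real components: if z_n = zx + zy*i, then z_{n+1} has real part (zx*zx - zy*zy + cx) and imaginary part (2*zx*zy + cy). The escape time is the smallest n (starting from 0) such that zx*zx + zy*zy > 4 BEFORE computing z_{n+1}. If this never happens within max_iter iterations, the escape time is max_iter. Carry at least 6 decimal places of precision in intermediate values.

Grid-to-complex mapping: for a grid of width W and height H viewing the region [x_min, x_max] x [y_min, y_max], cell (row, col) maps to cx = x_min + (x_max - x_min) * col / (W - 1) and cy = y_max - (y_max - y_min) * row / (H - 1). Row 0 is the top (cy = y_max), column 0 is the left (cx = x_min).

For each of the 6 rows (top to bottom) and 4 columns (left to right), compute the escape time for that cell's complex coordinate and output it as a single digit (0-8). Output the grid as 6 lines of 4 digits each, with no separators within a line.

(row=0, col=0): c = -1.8600 + 1.1900i → escape time 1
(row=0, col=1): c = -1.2700 + 1.1900i → escape time 2
(row=0, col=2): c = -0.6800 + 1.1900i → escape time 3
(row=0, col=3): c = -0.0900 + 1.1900i → escape time 3
(row=1, col=0): c = -1.8600 + 0.8060i → escape time 1
(row=1, col=1): c = -1.2700 + 0.8060i → escape time 3
(row=1, col=2): c = -0.6800 + 0.8060i → escape time 4
(row=1, col=3): c = -0.0900 + 0.8060i → escape time 8
(row=2, col=0): c = -1.8600 + 0.4220i → escape time 3
(row=2, col=1): c = -1.2700 + 0.4220i → escape time 8
(row=2, col=2): c = -0.6800 + 0.4220i → escape time 8
(row=2, col=3): c = -0.0900 + 0.4220i → escape time 8
(row=3, col=0): c = -1.8600 + 0.0380i → escape time 6
(row=3, col=1): c = -1.2700 + 0.0380i → escape time 8
(row=3, col=2): c = -0.6800 + 0.0380i → escape time 8
(row=3, col=3): c = -0.0900 + 0.0380i → escape time 8
(row=4, col=0): c = -1.8600 + -0.3460i → escape time 3
(row=4, col=1): c = -1.2700 + -0.3460i → escape time 8
(row=4, col=2): c = -0.6800 + -0.3460i → escape time 8
(row=4, col=3): c = -0.0900 + -0.3460i → escape time 8
(row=5, col=0): c = -1.8600 + -0.7300i → escape time 2
(row=5, col=1): c = -1.2700 + -0.7300i → escape time 3
(row=5, col=2): c = -0.6800 + -0.7300i → escape time 5
(row=5, col=3): c = -0.0900 + -0.7300i → escape time 8

Answer: 1233
1348
3888
6888
3888
2358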